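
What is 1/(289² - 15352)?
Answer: 1/68169 ≈ 1.4669e-5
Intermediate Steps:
1/(289² - 15352) = 1/(83521 - 15352) = 1/68169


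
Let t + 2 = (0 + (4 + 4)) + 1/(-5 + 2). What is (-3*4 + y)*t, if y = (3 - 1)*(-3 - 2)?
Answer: -374/3 ≈ -124.67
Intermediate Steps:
y = -10 (y = 2*(-5) = -10)
t = 17/3 (t = -2 + ((0 + (4 + 4)) + 1/(-5 + 2)) = -2 + ((0 + 8) + 1/(-3)) = -2 + (8 - ⅓) = -2 + 23/3 = 17/3 ≈ 5.6667)
(-3*4 + y)*t = (-3*4 - 10)*(17/3) = (-12 - 10)*(17/3) = -22*17/3 = -374/3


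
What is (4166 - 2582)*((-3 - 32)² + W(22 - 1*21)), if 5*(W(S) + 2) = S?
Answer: 9687744/5 ≈ 1.9375e+6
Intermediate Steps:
W(S) = -2 + S/5
(4166 - 2582)*((-3 - 32)² + W(22 - 1*21)) = (4166 - 2582)*((-3 - 32)² + (-2 + (22 - 1*21)/5)) = 1584*((-35)² + (-2 + (22 - 21)/5)) = 1584*(1225 + (-2 + (⅕)*1)) = 1584*(1225 + (-2 + ⅕)) = 1584*(1225 - 9/5) = 1584*(6116/5) = 9687744/5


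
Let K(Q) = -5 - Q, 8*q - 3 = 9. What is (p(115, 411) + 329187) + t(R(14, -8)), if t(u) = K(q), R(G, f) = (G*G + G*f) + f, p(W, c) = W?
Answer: 658591/2 ≈ 3.2930e+5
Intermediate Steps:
q = 3/2 (q = 3/8 + (1/8)*9 = 3/8 + 9/8 = 3/2 ≈ 1.5000)
R(G, f) = f + G**2 + G*f (R(G, f) = (G**2 + G*f) + f = f + G**2 + G*f)
t(u) = -13/2 (t(u) = -5 - 1*3/2 = -5 - 3/2 = -13/2)
(p(115, 411) + 329187) + t(R(14, -8)) = (115 + 329187) - 13/2 = 329302 - 13/2 = 658591/2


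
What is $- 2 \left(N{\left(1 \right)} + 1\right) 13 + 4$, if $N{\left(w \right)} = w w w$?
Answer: $-48$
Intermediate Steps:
$N{\left(w \right)} = w^{3}$ ($N{\left(w \right)} = w^{2} w = w^{3}$)
$- 2 \left(N{\left(1 \right)} + 1\right) 13 + 4 = - 2 \left(1^{3} + 1\right) 13 + 4 = - 2 \left(1 + 1\right) 13 + 4 = \left(-2\right) 2 \cdot 13 + 4 = \left(-4\right) 13 + 4 = -52 + 4 = -48$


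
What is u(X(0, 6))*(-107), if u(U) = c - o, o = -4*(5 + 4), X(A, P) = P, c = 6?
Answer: -4494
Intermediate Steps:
o = -36 (o = -4*9 = -36)
u(U) = 42 (u(U) = 6 - 1*(-36) = 6 + 36 = 42)
u(X(0, 6))*(-107) = 42*(-107) = -4494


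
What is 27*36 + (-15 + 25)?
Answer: 982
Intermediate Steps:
27*36 + (-15 + 25) = 972 + 10 = 982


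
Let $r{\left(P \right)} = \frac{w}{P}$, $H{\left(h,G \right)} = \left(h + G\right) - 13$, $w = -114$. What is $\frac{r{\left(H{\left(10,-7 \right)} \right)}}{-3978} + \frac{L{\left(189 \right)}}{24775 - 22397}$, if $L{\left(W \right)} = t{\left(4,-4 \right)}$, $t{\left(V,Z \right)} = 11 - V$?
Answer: $\frac{307}{3941535} \approx 7.7888 \cdot 10^{-5}$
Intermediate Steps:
$L{\left(W \right)} = 7$ ($L{\left(W \right)} = 11 - 4 = 7$)
$H{\left(h,G \right)} = -13 + G + h$ ($H{\left(h,G \right)} = \left(G + h\right) - 13 = -13 + G + h$)
$r{\left(P \right)} = - \frac{114}{P}$
$\frac{r{\left(H{\left(10,-7 \right)} \right)}}{-3978} + \frac{L{\left(189 \right)}}{24775 - 22397} = \frac{\left(-114\right) \frac{1}{-13 - 7 + 10}}{-3978} + \frac{7}{24775 - 22397} = - \frac{114}{-10} \left(- \frac{1}{3978}\right) + \frac{7}{2378} = \left(-114\right) \left(- \frac{1}{10}\right) \left(- \frac{1}{3978}\right) + 7 \cdot \frac{1}{2378} = \frac{57}{5} \left(- \frac{1}{3978}\right) + \frac{7}{2378} = - \frac{19}{6630} + \frac{7}{2378} = \frac{307}{3941535}$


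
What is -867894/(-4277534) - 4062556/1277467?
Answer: -102968452357/34584864091 ≈ -2.9773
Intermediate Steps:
-867894/(-4277534) - 4062556/1277467 = -867894*(-1/4277534) - 4062556*1/1277467 = 5493/27073 - 4062556/1277467 = -102968452357/34584864091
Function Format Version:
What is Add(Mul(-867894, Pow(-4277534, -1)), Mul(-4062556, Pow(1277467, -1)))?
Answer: Rational(-102968452357, 34584864091) ≈ -2.9773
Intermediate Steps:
Add(Mul(-867894, Pow(-4277534, -1)), Mul(-4062556, Pow(1277467, -1))) = Add(Mul(-867894, Rational(-1, 4277534)), Mul(-4062556, Rational(1, 1277467))) = Add(Rational(5493, 27073), Rational(-4062556, 1277467)) = Rational(-102968452357, 34584864091)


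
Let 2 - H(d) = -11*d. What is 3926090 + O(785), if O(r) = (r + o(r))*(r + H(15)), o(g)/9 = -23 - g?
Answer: -2249534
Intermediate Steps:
o(g) = -207 - 9*g (o(g) = 9*(-23 - g) = -207 - 9*g)
H(d) = 2 + 11*d (H(d) = 2 - (-11)*d = 2 + 11*d)
O(r) = (-207 - 8*r)*(167 + r) (O(r) = (r + (-207 - 9*r))*(r + (2 + 11*15)) = (-207 - 8*r)*(r + (2 + 165)) = (-207 - 8*r)*(r + 167) = (-207 - 8*r)*(167 + r))
3926090 + O(785) = 3926090 + (-34569 - 1543*785 - 8*785²) = 3926090 + (-34569 - 1211255 - 8*616225) = 3926090 + (-34569 - 1211255 - 4929800) = 3926090 - 6175624 = -2249534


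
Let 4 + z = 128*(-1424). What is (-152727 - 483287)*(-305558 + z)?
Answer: 310269253676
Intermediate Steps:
z = -182276 (z = -4 + 128*(-1424) = -4 - 182272 = -182276)
(-152727 - 483287)*(-305558 + z) = (-152727 - 483287)*(-305558 - 182276) = -636014*(-487834) = 310269253676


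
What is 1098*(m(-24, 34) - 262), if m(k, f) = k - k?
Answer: -287676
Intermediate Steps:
m(k, f) = 0
1098*(m(-24, 34) - 262) = 1098*(0 - 262) = 1098*(-262) = -287676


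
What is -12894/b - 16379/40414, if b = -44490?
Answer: -3145509/27242710 ≈ -0.11546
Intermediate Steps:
-12894/b - 16379/40414 = -12894/(-44490) - 16379/40414 = -12894*(-1/44490) - 16379*1/40414 = 2149/7415 - 1489/3674 = -3145509/27242710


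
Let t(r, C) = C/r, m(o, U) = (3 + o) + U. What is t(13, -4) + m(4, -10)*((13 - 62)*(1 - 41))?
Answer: -76444/13 ≈ -5880.3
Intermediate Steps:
m(o, U) = 3 + U + o
t(13, -4) + m(4, -10)*((13 - 62)*(1 - 41)) = -4/13 + (3 - 10 + 4)*((13 - 62)*(1 - 41)) = -4*1/13 - (-147)*(-40) = -4/13 - 3*1960 = -4/13 - 5880 = -76444/13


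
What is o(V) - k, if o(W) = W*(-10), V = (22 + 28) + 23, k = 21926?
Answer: -22656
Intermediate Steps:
V = 73 (V = 50 + 23 = 73)
o(W) = -10*W
o(V) - k = -10*73 - 1*21926 = -730 - 21926 = -22656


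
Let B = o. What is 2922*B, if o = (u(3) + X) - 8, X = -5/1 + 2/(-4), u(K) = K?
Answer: -30681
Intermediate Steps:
X = -11/2 (X = -5*1 + 2*(-¼) = -5 - ½ = -11/2 ≈ -5.5000)
o = -21/2 (o = (3 - 11/2) - 8 = -5/2 - 8 = -21/2 ≈ -10.500)
B = -21/2 ≈ -10.500
2922*B = 2922*(-21/2) = -30681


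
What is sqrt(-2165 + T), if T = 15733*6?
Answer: sqrt(92233) ≈ 303.70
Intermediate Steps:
T = 94398
sqrt(-2165 + T) = sqrt(-2165 + 94398) = sqrt(92233)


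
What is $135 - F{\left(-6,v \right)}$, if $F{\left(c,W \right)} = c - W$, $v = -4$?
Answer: $137$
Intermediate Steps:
$135 - F{\left(-6,v \right)} = 135 - \left(-6 - -4\right) = 135 - \left(-6 + 4\right) = 135 - -2 = 135 + 2 = 137$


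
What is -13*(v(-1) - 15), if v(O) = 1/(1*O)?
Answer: 208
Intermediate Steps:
v(O) = 1/O
-13*(v(-1) - 15) = -13*(1/(-1) - 15) = -13*(-1 - 15) = -13*(-16) = 208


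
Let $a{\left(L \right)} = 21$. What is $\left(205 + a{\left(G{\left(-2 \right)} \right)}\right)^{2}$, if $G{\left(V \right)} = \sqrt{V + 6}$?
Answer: $51076$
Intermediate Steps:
$G{\left(V \right)} = \sqrt{6 + V}$
$\left(205 + a{\left(G{\left(-2 \right)} \right)}\right)^{2} = \left(205 + 21\right)^{2} = 226^{2} = 51076$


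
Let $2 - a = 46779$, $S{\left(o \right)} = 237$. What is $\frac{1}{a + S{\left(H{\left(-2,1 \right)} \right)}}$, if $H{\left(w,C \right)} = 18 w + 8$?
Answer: $- \frac{1}{46540} \approx -2.1487 \cdot 10^{-5}$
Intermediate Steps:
$H{\left(w,C \right)} = 8 + 18 w$
$a = -46777$ ($a = 2 - 46779 = -46777$)
$\frac{1}{a + S{\left(H{\left(-2,1 \right)} \right)}} = \frac{1}{-46777 + 237} = \frac{1}{-46540} = - \frac{1}{46540}$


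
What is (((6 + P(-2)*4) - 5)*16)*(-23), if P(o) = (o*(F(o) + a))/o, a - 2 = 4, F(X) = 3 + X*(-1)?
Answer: -16560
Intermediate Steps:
F(X) = 3 - X
a = 6 (a = 2 + 4 = 6)
P(o) = 9 - o (P(o) = (o*((3 - o) + 6))/o = (o*(9 - o))/o = 9 - o)
(((6 + P(-2)*4) - 5)*16)*(-23) = (((6 + (9 - 1*(-2))*4) - 5)*16)*(-23) = (((6 + (9 + 2)*4) - 5)*16)*(-23) = (((6 + 11*4) - 5)*16)*(-23) = (((6 + 44) - 5)*16)*(-23) = ((50 - 5)*16)*(-23) = (45*16)*(-23) = 720*(-23) = -16560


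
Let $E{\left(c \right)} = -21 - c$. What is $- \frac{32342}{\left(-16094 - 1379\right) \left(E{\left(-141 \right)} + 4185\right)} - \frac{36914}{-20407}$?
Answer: $\frac{2777377779404}{1535040354855} \approx 1.8093$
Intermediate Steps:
$- \frac{32342}{\left(-16094 - 1379\right) \left(E{\left(-141 \right)} + 4185\right)} - \frac{36914}{-20407} = - \frac{32342}{\left(-16094 - 1379\right) \left(\left(-21 - -141\right) + 4185\right)} - \frac{36914}{-20407} = - \frac{32342}{\left(-17473\right) \left(\left(-21 + 141\right) + 4185\right)} - - \frac{36914}{20407} = - \frac{32342}{\left(-17473\right) \left(120 + 4185\right)} + \frac{36914}{20407} = - \frac{32342}{\left(-17473\right) 4305} + \frac{36914}{20407} = - \frac{32342}{-75221265} + \frac{36914}{20407} = \left(-32342\right) \left(- \frac{1}{75221265}\right) + \frac{36914}{20407} = \frac{32342}{75221265} + \frac{36914}{20407} = \frac{2777377779404}{1535040354855}$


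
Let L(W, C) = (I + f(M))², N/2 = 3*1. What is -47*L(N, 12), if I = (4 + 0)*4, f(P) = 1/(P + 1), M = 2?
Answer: -112847/9 ≈ -12539.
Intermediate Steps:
N = 6 (N = 2*(3*1) = 2*3 = 6)
f(P) = 1/(1 + P)
I = 16 (I = 4*4 = 16)
L(W, C) = 2401/9 (L(W, C) = (16 + 1/(1 + 2))² = (16 + 1/3)² = (16 + ⅓)² = (49/3)² = 2401/9)
-47*L(N, 12) = -47*2401/9 = -112847/9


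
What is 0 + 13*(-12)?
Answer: -156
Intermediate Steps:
0 + 13*(-12) = 0 - 156 = -156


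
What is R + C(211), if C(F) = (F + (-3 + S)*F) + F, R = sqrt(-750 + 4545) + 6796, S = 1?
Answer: 6796 + sqrt(3795) ≈ 6857.6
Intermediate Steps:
R = 6796 + sqrt(3795) (R = sqrt(3795) + 6796 = 6796 + sqrt(3795) ≈ 6857.6)
C(F) = 0 (C(F) = (F + (-3 + 1)*F) + F = (F - 2*F) + F = -F + F = 0)
R + C(211) = (6796 + sqrt(3795)) + 0 = 6796 + sqrt(3795)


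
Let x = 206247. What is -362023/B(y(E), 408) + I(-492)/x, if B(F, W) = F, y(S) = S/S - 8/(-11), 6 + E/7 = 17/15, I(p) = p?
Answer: -273775914613/1306231 ≈ -2.0959e+5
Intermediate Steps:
E = -511/15 (E = -42 + 7*(17/15) = -42 + 119/15 = -511/15 ≈ -34.067)
y(S) = 19/11 (y(S) = 1 - 8*(-1/11) = 1 + 8/11 = 19/11)
-362023/B(y(E), 408) + I(-492)/x = -362023/19/11 - 492/206247 = -362023*11/19 - 492*1/206247 = -3982253/19 - 164/68749 = -273775914613/1306231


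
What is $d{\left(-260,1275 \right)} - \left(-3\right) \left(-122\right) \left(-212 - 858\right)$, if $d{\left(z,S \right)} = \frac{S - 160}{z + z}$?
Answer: $\frac{40728257}{104} \approx 3.9162 \cdot 10^{5}$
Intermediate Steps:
$d{\left(z,S \right)} = \frac{-160 + S}{2 z}$
$d{\left(-260,1275 \right)} - \left(-3\right) \left(-122\right) \left(-212 - 858\right) = \frac{-160 + 1275}{2 \left(-260\right)} - \left(-3\right) \left(-122\right) \left(-212 - 858\right) = \frac{1}{2} \left(- \frac{1}{260}\right) 1115 - 366 \left(-1070\right) = - \frac{223}{104} - -391620 = - \frac{223}{104} + 391620 = \frac{40728257}{104}$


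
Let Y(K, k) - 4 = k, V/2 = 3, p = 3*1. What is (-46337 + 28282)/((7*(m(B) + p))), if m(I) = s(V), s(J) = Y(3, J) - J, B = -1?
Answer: -18055/49 ≈ -368.47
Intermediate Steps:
p = 3
V = 6 (V = 2*3 = 6)
Y(K, k) = 4 + k
s(J) = 4 (s(J) = (4 + J) - J = 4)
m(I) = 4
(-46337 + 28282)/((7*(m(B) + p))) = (-46337 + 28282)/((7*(4 + 3))) = -18055/(7*7) = -18055/49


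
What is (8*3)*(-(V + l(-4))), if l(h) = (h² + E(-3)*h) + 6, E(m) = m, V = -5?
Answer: -696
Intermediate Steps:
l(h) = 6 + h² - 3*h (l(h) = (h² - 3*h) + 6 = 6 + h² - 3*h)
(8*3)*(-(V + l(-4))) = (8*3)*(-(-5 + (6 + (-4)² - 3*(-4)))) = 24*(-(-5 + (6 + 16 + 12))) = 24*(-(-5 + 34)) = 24*(-1*29) = 24*(-29) = -696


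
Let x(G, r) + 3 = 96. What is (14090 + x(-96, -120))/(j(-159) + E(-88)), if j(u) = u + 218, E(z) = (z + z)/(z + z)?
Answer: 14183/60 ≈ 236.38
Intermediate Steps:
x(G, r) = 93 (x(G, r) = -3 + 96 = 93)
E(z) = 1 (E(z) = (2*z)/((2*z)) = (2*z)*(1/(2*z)) = 1)
j(u) = 218 + u
(14090 + x(-96, -120))/(j(-159) + E(-88)) = (14090 + 93)/((218 - 159) + 1) = 14183/(59 + 1) = 14183/60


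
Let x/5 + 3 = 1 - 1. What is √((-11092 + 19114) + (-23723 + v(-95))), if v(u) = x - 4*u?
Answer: 6*I*√426 ≈ 123.84*I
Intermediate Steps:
x = -15 (x = -15 + 5*(1 - 1) = -15 + 5*0 = -15 + 0 = -15)
v(u) = -15 - 4*u
√((-11092 + 19114) + (-23723 + v(-95))) = √((-11092 + 19114) + (-23723 + (-15 - 4*(-95)))) = √(8022 + (-23723 + (-15 + 380))) = √(8022 + (-23723 + 365)) = √(8022 - 23358) = √(-15336) = 6*I*√426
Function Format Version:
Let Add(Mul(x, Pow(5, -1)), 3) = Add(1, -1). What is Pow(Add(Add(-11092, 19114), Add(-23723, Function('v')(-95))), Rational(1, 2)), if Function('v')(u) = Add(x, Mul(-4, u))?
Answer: Mul(6, I, Pow(426, Rational(1, 2))) ≈ Mul(123.84, I)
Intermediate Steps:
x = -15 (x = Add(-15, Mul(5, Add(1, -1))) = Add(-15, Mul(5, 0)) = Add(-15, 0) = -15)
Function('v')(u) = Add(-15, Mul(-4, u))
Pow(Add(Add(-11092, 19114), Add(-23723, Function('v')(-95))), Rational(1, 2)) = Pow(Add(Add(-11092, 19114), Add(-23723, Add(-15, Mul(-4, -95)))), Rational(1, 2)) = Pow(Add(8022, Add(-23723, Add(-15, 380))), Rational(1, 2)) = Pow(Add(8022, Add(-23723, 365)), Rational(1, 2)) = Pow(Add(8022, -23358), Rational(1, 2)) = Pow(-15336, Rational(1, 2)) = Mul(6, I, Pow(426, Rational(1, 2)))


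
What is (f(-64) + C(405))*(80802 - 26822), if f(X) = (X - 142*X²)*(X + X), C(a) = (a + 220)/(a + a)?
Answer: 325554685803190/81 ≈ 4.0192e+12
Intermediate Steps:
C(a) = (220 + a)/(2*a) (C(a) = (220 + a)/((2*a)) = (220 + a)*(1/(2*a)) = (220 + a)/(2*a))
f(X) = 2*X*(X - 142*X²) (f(X) = (X - 142*X²)*(2*X) = 2*X*(X - 142*X²))
(f(-64) + C(405))*(80802 - 26822) = ((-64)²*(2 - 284*(-64)) + (½)*(220 + 405)/405)*(80802 - 26822) = (4096*(2 + 18176) + (½)*(1/405)*625)*53980 = (4096*18178 + 125/162)*53980 = (74457088 + 125/162)*53980 = (12062048381/162)*53980 = 325554685803190/81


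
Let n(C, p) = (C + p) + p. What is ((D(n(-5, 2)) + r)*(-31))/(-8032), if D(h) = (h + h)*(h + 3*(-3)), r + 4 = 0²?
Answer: 31/502 ≈ 0.061753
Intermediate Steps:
n(C, p) = C + 2*p
r = -4 (r = -4 + 0² = -4 + 0 = -4)
D(h) = 2*h*(-9 + h) (D(h) = (2*h)*(h - 9) = (2*h)*(-9 + h) = 2*h*(-9 + h))
((D(n(-5, 2)) + r)*(-31))/(-8032) = ((2*(-5 + 2*2)*(-9 + (-5 + 2*2)) - 4)*(-31))/(-8032) = ((2*(-5 + 4)*(-9 + (-5 + 4)) - 4)*(-31))*(-1/8032) = ((2*(-1)*(-9 - 1) - 4)*(-31))*(-1/8032) = ((2*(-1)*(-10) - 4)*(-31))*(-1/8032) = ((20 - 4)*(-31))*(-1/8032) = (16*(-31))*(-1/8032) = -496*(-1/8032) = 31/502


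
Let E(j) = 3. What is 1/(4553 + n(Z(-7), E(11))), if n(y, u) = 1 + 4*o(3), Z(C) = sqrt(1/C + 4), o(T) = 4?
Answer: 1/4570 ≈ 0.00021882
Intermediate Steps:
Z(C) = sqrt(4 + 1/C) (Z(C) = sqrt(1/C + 4) = sqrt(4 + 1/C))
n(y, u) = 17 (n(y, u) = 1 + 4*4 = 1 + 16 = 17)
1/(4553 + n(Z(-7), E(11))) = 1/(4553 + 17) = 1/4570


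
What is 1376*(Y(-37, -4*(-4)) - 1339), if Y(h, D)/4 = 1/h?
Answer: -68176672/37 ≈ -1.8426e+6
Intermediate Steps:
Y(h, D) = 4/h
1376*(Y(-37, -4*(-4)) - 1339) = 1376*(4/(-37) - 1339) = 1376*(4*(-1/37) - 1339) = 1376*(-4/37 - 1339) = 1376*(-49547/37) = -68176672/37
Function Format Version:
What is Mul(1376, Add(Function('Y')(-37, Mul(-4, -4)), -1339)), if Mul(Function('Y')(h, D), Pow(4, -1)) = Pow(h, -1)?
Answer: Rational(-68176672, 37) ≈ -1.8426e+6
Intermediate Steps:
Function('Y')(h, D) = Mul(4, Pow(h, -1))
Mul(1376, Add(Function('Y')(-37, Mul(-4, -4)), -1339)) = Mul(1376, Add(Mul(4, Pow(-37, -1)), -1339)) = Mul(1376, Add(Mul(4, Rational(-1, 37)), -1339)) = Mul(1376, Add(Rational(-4, 37), -1339)) = Mul(1376, Rational(-49547, 37)) = Rational(-68176672, 37)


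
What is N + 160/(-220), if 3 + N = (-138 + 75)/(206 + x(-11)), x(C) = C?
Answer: -2896/715 ≈ -4.0503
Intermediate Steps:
N = -216/65 (N = -3 + (-138 + 75)/(206 - 11) = -3 - 63/195 = -3 - 63*1/195 = -3 - 21/65 = -216/65 ≈ -3.3231)
N + 160/(-220) = -216/65 + 160/(-220) = -216/65 + 160*(-1/220) = -216/65 - 8/11 = -2896/715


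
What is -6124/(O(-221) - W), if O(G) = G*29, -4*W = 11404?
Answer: 3062/1779 ≈ 1.7212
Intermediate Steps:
W = -2851 (W = -¼*11404 = -2851)
O(G) = 29*G
-6124/(O(-221) - W) = -6124/(29*(-221) - 1*(-2851)) = -6124/(-6409 + 2851) = -6124/(-3558) = -6124*(-1/3558) = 3062/1779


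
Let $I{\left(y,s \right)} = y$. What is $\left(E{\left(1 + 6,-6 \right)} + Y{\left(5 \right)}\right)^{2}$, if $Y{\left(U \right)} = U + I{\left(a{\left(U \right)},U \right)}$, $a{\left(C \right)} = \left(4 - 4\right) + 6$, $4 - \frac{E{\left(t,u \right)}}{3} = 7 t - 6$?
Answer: $11236$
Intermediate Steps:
$E{\left(t,u \right)} = 30 - 21 t$ ($E{\left(t,u \right)} = 12 - 3 \left(7 t - 6\right) = 12 - 3 \left(-6 + 7 t\right) = 12 - \left(-18 + 21 t\right) = 30 - 21 t$)
$a{\left(C \right)} = 6$ ($a{\left(C \right)} = 0 + 6 = 6$)
$Y{\left(U \right)} = 6 + U$ ($Y{\left(U \right)} = U + 6 = 6 + U$)
$\left(E{\left(1 + 6,-6 \right)} + Y{\left(5 \right)}\right)^{2} = \left(\left(30 - 21 \left(1 + 6\right)\right) + \left(6 + 5\right)\right)^{2} = \left(\left(30 - 147\right) + 11\right)^{2} = \left(-117 + 11\right)^{2} = \left(-106\right)^{2} = 11236$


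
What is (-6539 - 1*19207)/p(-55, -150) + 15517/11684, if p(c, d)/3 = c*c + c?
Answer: -27093299/17350740 ≈ -1.5615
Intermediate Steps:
p(c, d) = 3*c + 3*c² (p(c, d) = 3*(c*c + c) = 3*(c² + c) = 3*(c + c²) = 3*c + 3*c²)
(-6539 - 1*19207)/p(-55, -150) + 15517/11684 = (-6539 - 1*19207)/((3*(-55)*(1 - 55))) + 15517/11684 = (-6539 - 19207)/((3*(-55)*(-54))) + 15517*(1/11684) = -25746/8910 + 15517/11684 = -25746*1/8910 + 15517/11684 = -4291/1485 + 15517/11684 = -27093299/17350740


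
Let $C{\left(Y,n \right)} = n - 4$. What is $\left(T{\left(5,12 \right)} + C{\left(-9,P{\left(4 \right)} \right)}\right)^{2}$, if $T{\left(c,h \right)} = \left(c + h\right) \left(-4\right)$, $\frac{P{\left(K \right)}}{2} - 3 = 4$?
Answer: $3364$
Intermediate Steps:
$P{\left(K \right)} = 14$ ($P{\left(K \right)} = 6 + 2 \cdot 4 = 6 + 8 = 14$)
$C{\left(Y,n \right)} = -4 + n$ ($C{\left(Y,n \right)} = n - 4 = -4 + n$)
$T{\left(c,h \right)} = - 4 c - 4 h$
$\left(T{\left(5,12 \right)} + C{\left(-9,P{\left(4 \right)} \right)}\right)^{2} = \left(\left(\left(-4\right) 5 - 48\right) + \left(-4 + 14\right)\right)^{2} = \left(\left(-20 - 48\right) + 10\right)^{2} = \left(-68 + 10\right)^{2} = \left(-58\right)^{2} = 3364$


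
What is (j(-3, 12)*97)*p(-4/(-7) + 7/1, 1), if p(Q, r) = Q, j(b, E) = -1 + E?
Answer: 56551/7 ≈ 8078.7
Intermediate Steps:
(j(-3, 12)*97)*p(-4/(-7) + 7/1, 1) = ((-1 + 12)*97)*(-4/(-7) + 7/1) = (11*97)*(-4*(-⅐) + 7*1) = 1067*(4/7 + 7) = 1067*(53/7) = 56551/7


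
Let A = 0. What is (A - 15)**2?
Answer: 225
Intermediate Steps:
(A - 15)**2 = (0 - 15)**2 = (-15)**2 = 225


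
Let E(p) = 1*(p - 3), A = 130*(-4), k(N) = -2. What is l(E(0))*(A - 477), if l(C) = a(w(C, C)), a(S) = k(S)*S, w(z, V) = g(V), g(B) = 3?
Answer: 5982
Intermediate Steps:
w(z, V) = 3
A = -520
E(p) = -3 + p (E(p) = 1*(-3 + p) = -3 + p)
a(S) = -2*S
l(C) = -6 (l(C) = -2*3 = -6)
l(E(0))*(A - 477) = -6*(-520 - 477) = -6*(-997) = 5982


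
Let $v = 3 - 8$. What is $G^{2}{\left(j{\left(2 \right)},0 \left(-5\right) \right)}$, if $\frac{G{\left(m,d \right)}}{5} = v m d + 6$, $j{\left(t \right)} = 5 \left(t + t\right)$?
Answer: $900$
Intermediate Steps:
$v = -5$ ($v = 3 - 8 = -5$)
$j{\left(t \right)} = 10 t$ ($j{\left(t \right)} = 5 \cdot 2 t = 10 t$)
$G{\left(m,d \right)} = 30 - 25 d m$ ($G{\left(m,d \right)} = 5 \left(- 5 m d + 6\right) = 5 \left(- 5 d m + 6\right) = 5 \left(6 - 5 d m\right) = 30 - 25 d m$)
$G^{2}{\left(j{\left(2 \right)},0 \left(-5\right) \right)} = \left(30 - 25 \cdot 0 \left(-5\right) 10 \cdot 2\right)^{2} = \left(30 - 0 \cdot 20\right)^{2} = \left(30 + 0\right)^{2} = 30^{2} = 900$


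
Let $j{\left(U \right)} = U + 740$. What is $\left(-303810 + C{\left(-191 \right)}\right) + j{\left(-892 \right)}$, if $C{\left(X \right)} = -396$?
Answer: $-304358$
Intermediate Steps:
$j{\left(U \right)} = 740 + U$
$\left(-303810 + C{\left(-191 \right)}\right) + j{\left(-892 \right)} = \left(-303810 - 396\right) + \left(740 - 892\right) = -304206 - 152 = -304358$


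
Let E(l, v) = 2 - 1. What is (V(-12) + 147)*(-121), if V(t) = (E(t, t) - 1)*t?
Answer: -17787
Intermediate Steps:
E(l, v) = 1
V(t) = 0 (V(t) = (1 - 1)*t = 0*t = 0)
(V(-12) + 147)*(-121) = (0 + 147)*(-121) = 147*(-121) = -17787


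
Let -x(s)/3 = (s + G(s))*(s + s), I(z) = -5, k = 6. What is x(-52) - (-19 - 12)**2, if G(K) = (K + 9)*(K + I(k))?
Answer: 747527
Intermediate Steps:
G(K) = (-5 + K)*(9 + K) (G(K) = (K + 9)*(K - 5) = (9 + K)*(-5 + K) = (-5 + K)*(9 + K))
x(s) = -6*s*(-45 + s**2 + 5*s) (x(s) = -3*(s + (-45 + s**2 + 4*s))*(s + s) = -3*(-45 + s**2 + 5*s)*2*s = -6*s*(-45 + s**2 + 5*s))
x(-52) - (-19 - 12)**2 = 6*(-52)*(45 - 1*(-52)**2 - 5*(-52)) - (-19 - 12)**2 = 6*(-52)*(45 - 1*2704 + 260) - 1*(-31)**2 = 6*(-52)*(45 - 2704 + 260) - 1*961 = 6*(-52)*(-2399) - 961 = 748488 - 961 = 747527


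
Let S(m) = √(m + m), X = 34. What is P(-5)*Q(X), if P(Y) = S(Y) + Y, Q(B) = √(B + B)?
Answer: 2*√17*(-5 + I*√10) ≈ -41.231 + 26.077*I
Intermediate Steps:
S(m) = √2*√m (S(m) = √(2*m) = √2*√m)
Q(B) = √2*√B (Q(B) = √(2*B) = √2*√B)
P(Y) = Y + √2*√Y (P(Y) = √2*√Y + Y = Y + √2*√Y)
P(-5)*Q(X) = (-5 + √2*√(-5))*(√2*√34) = (-5 + √2*(I*√5))*(2*√17) = (-5 + I*√10)*(2*√17) = 2*√17*(-5 + I*√10)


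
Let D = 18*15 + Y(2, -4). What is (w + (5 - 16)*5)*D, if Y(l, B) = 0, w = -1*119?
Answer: -46980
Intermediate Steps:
w = -119
D = 270 (D = 18*15 + 0 = 270 + 0 = 270)
(w + (5 - 16)*5)*D = (-119 + (5 - 16)*5)*270 = (-119 - 11*5)*270 = (-119 - 55)*270 = -174*270 = -46980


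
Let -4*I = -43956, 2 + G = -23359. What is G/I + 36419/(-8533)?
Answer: -199849268/31256379 ≈ -6.3939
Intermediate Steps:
G = -23361 (G = -2 - 23359 = -23361)
I = 10989 (I = -¼*(-43956) = 10989)
G/I + 36419/(-8533) = -23361/10989 + 36419/(-8533) = -23361*1/10989 + 36419*(-1/8533) = -7787/3663 - 36419/8533 = -199849268/31256379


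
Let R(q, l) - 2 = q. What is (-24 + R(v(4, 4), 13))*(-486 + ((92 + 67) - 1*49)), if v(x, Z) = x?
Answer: 6768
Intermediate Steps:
R(q, l) = 2 + q
(-24 + R(v(4, 4), 13))*(-486 + ((92 + 67) - 1*49)) = (-24 + (2 + 4))*(-486 + ((92 + 67) - 1*49)) = (-24 + 6)*(-486 + (159 - 49)) = -18*(-486 + 110) = -18*(-376) = 6768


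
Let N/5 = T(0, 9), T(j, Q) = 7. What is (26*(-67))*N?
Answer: -60970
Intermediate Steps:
N = 35 (N = 5*7 = 35)
(26*(-67))*N = (26*(-67))*35 = -1742*35 = -60970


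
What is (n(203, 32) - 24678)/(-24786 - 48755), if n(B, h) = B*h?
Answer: 18182/73541 ≈ 0.24724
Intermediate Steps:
(n(203, 32) - 24678)/(-24786 - 48755) = (203*32 - 24678)/(-24786 - 48755) = (6496 - 24678)/(-73541) = -18182*(-1/73541) = 18182/73541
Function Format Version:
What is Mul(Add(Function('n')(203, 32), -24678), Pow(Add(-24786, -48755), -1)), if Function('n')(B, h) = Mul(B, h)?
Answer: Rational(18182, 73541) ≈ 0.24724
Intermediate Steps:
Mul(Add(Function('n')(203, 32), -24678), Pow(Add(-24786, -48755), -1)) = Mul(Add(Mul(203, 32), -24678), Pow(Add(-24786, -48755), -1)) = Mul(Add(6496, -24678), Pow(-73541, -1)) = Mul(-18182, Rational(-1, 73541)) = Rational(18182, 73541)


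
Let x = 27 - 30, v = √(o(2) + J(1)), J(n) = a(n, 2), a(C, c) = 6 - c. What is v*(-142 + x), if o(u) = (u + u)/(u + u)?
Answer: -145*√5 ≈ -324.23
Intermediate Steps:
J(n) = 4 (J(n) = 6 - 1*2 = 6 - 2 = 4)
o(u) = 1 (o(u) = (2*u)/((2*u)) = (2*u)*(1/(2*u)) = 1)
v = √5 (v = √(1 + 4) = √5 ≈ 2.2361)
x = -3
v*(-142 + x) = √5*(-142 - 3) = √5*(-145) = -145*√5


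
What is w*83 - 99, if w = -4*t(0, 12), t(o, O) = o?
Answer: -99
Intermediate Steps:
w = 0 (w = -4*0 = 0)
w*83 - 99 = 0*83 - 99 = 0 - 99 = -99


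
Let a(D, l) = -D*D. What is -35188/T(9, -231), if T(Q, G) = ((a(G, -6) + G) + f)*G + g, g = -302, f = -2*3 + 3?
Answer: -35188/12380143 ≈ -0.0028423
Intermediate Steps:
a(D, l) = -D**2
f = -3 (f = -6 + 3 = -3)
T(Q, G) = -302 + G*(-3 + G - G**2) (T(Q, G) = ((-G**2 + G) - 3)*G - 302 = ((G - G**2) - 3)*G - 302 = (-3 + G - G**2)*G - 302 = G*(-3 + G - G**2) - 302 = -302 + G*(-3 + G - G**2))
-35188/T(9, -231) = -35188/(-302 + (-231)**2 - 1*(-231)**3 - 3*(-231)) = -35188/(-302 + 53361 - 1*(-12326391) + 693) = -35188/(-302 + 53361 + 12326391 + 693) = -35188/12380143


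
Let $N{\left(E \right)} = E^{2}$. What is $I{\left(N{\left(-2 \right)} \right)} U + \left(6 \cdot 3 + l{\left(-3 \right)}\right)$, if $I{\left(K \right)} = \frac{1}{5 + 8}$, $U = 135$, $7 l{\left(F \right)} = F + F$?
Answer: $\frac{2505}{91} \approx 27.527$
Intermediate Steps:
$l{\left(F \right)} = \frac{2 F}{7}$ ($l{\left(F \right)} = \frac{F + F}{7} = \frac{2 F}{7}$)
$I{\left(K \right)} = \frac{1}{13}$
$I{\left(N{\left(-2 \right)} \right)} U + \left(6 \cdot 3 + l{\left(-3 \right)}\right) = \frac{1}{13} \cdot 135 + \left(6 \cdot 3 + \frac{2}{7} \left(-3\right)\right) = \frac{135}{13} + \left(18 - \frac{6}{7}\right) = \frac{135}{13} + \frac{120}{7} = \frac{2505}{91}$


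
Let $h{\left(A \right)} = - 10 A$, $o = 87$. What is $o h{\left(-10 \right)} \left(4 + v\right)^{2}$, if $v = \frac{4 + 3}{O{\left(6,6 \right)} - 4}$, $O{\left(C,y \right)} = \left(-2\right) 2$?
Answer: $\frac{1359375}{16} \approx 84961.0$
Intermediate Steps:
$O{\left(C,y \right)} = -4$
$v = - \frac{7}{8}$ ($v = \frac{4 + 3}{-4 - 4} = \frac{7}{-8} = 7 \left(- \frac{1}{8}\right) = - \frac{7}{8} \approx -0.875$)
$o h{\left(-10 \right)} \left(4 + v\right)^{2} = 87 \left(\left(-10\right) \left(-10\right)\right) \left(4 - \frac{7}{8}\right)^{2} = 87 \cdot 100 \left(\frac{25}{8}\right)^{2} = 8700 \cdot \frac{625}{64} = \frac{1359375}{16}$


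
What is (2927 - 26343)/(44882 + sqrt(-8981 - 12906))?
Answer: -1050956912/2014415811 + 23416*I*sqrt(21887)/2014415811 ≈ -0.52172 + 0.0017197*I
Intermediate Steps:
(2927 - 26343)/(44882 + sqrt(-8981 - 12906)) = -23416/(44882 + sqrt(-21887)) = -23416/(44882 + I*sqrt(21887))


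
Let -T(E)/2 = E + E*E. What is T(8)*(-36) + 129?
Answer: 5313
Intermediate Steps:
T(E) = -2*E - 2*E**2 (T(E) = -2*(E + E*E) = -2*(E + E**2) = -2*E - 2*E**2)
T(8)*(-36) + 129 = -2*8*(1 + 8)*(-36) + 129 = -2*8*9*(-36) + 129 = -144*(-36) + 129 = 5184 + 129 = 5313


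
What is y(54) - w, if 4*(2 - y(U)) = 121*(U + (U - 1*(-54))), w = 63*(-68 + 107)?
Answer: -14711/2 ≈ -7355.5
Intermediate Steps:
w = 2457 (w = 63*39 = 2457)
y(U) = -3263/2 - 121*U/2 (y(U) = 2 - 121*(U + (U - 1*(-54)))/4 = 2 - 121*(U + (U + 54))/4 = 2 - 121*(U + (54 + U))/4 = 2 - 121*(54 + 2*U)/4 = 2 - (6534 + 242*U)/4 = 2 + (-3267/2 - 121*U/2) = -3263/2 - 121*U/2)
y(54) - w = (-3263/2 - 121/2*54) - 1*2457 = (-3263/2 - 3267) - 2457 = -9797/2 - 2457 = -14711/2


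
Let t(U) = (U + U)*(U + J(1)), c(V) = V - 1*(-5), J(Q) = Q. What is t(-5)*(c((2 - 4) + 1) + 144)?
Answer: 5920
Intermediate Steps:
c(V) = 5 + V (c(V) = V + 5 = 5 + V)
t(U) = 2*U*(1 + U) (t(U) = (U + U)*(U + 1) = (2*U)*(1 + U) = 2*U*(1 + U))
t(-5)*(c((2 - 4) + 1) + 144) = (2*(-5)*(1 - 5))*((5 + ((2 - 4) + 1)) + 144) = (2*(-5)*(-4))*((5 + (-2 + 1)) + 144) = 40*((5 - 1) + 144) = 40*(4 + 144) = 40*148 = 5920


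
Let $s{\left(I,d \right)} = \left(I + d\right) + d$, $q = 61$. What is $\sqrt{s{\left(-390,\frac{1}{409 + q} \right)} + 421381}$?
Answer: $\frac{\sqrt{23249228210}}{235} \approx 648.84$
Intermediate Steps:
$s{\left(I,d \right)} = I + 2 d$
$\sqrt{s{\left(-390,\frac{1}{409 + q} \right)} + 421381} = \sqrt{\left(-390 + \frac{2}{409 + 61}\right) + 421381} = \sqrt{\left(-390 + \frac{2}{470}\right) + 421381} = \sqrt{\left(-390 + 2 \cdot \frac{1}{470}\right) + 421381} = \sqrt{\left(-390 + \frac{1}{235}\right) + 421381} = \sqrt{- \frac{91649}{235} + 421381} = \sqrt{\frac{98932886}{235}} = \frac{\sqrt{23249228210}}{235}$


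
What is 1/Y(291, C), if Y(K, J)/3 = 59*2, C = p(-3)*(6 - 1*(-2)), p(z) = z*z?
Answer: 1/354 ≈ 0.0028249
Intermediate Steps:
p(z) = z²
C = 72 (C = (-3)²*(6 - 1*(-2)) = 9*(6 + 2) = 9*8 = 72)
Y(K, J) = 354 (Y(K, J) = 3*(59*2) = 3*118 = 354)
1/Y(291, C) = 1/354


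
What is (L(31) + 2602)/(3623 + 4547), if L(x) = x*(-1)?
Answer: 2571/8170 ≈ 0.31469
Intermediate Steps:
L(x) = -x
(L(31) + 2602)/(3623 + 4547) = (-1*31 + 2602)/(3623 + 4547) = (-31 + 2602)/8170 = 2571*(1/8170) = 2571/8170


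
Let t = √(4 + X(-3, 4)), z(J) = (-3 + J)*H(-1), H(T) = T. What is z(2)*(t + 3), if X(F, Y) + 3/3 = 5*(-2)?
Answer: 3 + I*√7 ≈ 3.0 + 2.6458*I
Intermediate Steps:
X(F, Y) = -11 (X(F, Y) = -1 + 5*(-2) = -1 - 10 = -11)
z(J) = 3 - J (z(J) = (-3 + J)*(-1) = 3 - J)
t = I*√7 (t = √(4 - 11) = √(-7) = I*√7 ≈ 2.6458*I)
z(2)*(t + 3) = (3 - 1*2)*(I*√7 + 3) = (3 - 2)*(3 + I*√7) = 1*(3 + I*√7) = 3 + I*√7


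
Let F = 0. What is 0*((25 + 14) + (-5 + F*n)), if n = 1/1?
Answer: 0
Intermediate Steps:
n = 1 (n = 1*1 = 1)
0*((25 + 14) + (-5 + F*n)) = 0*((25 + 14) + (-5 + 0*1)) = 0*(39 + (-5 + 0)) = 0*(39 - 5) = 0*34 = 0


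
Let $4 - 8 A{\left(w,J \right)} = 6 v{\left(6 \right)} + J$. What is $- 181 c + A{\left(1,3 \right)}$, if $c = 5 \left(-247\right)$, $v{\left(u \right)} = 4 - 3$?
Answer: $\frac{1788275}{8} \approx 2.2353 \cdot 10^{5}$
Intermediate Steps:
$v{\left(u \right)} = 1$ ($v{\left(u \right)} = 4 - 3 = 1$)
$A{\left(w,J \right)} = - \frac{1}{4} - \frac{J}{8}$ ($A{\left(w,J \right)} = \frac{1}{2} - \frac{6 \cdot 1 + J}{8} = \frac{1}{2} - \frac{6 + J}{8} = \frac{1}{2} - \left(\frac{3}{4} + \frac{J}{8}\right) = - \frac{1}{4} - \frac{J}{8}$)
$c = -1235$
$- 181 c + A{\left(1,3 \right)} = \left(-181\right) \left(-1235\right) - \frac{5}{8} = 223535 - \frac{5}{8} = \frac{1788275}{8}$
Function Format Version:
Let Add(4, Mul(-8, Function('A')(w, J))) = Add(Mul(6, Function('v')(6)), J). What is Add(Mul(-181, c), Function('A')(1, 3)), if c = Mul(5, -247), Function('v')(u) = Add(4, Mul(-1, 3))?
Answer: Rational(1788275, 8) ≈ 2.2353e+5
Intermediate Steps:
Function('v')(u) = 1 (Function('v')(u) = Add(4, -3) = 1)
Function('A')(w, J) = Add(Rational(-1, 4), Mul(Rational(-1, 8), J)) (Function('A')(w, J) = Add(Rational(1, 2), Mul(Rational(-1, 8), Add(Mul(6, 1), J))) = Add(Rational(1, 2), Mul(Rational(-1, 8), Add(6, J))) = Add(Rational(1, 2), Add(Rational(-3, 4), Mul(Rational(-1, 8), J))) = Add(Rational(-1, 4), Mul(Rational(-1, 8), J)))
c = -1235
Add(Mul(-181, c), Function('A')(1, 3)) = Add(Mul(-181, -1235), Add(Rational(-1, 4), Mul(Rational(-1, 8), 3))) = Add(223535, Add(Rational(-1, 4), Rational(-3, 8))) = Add(223535, Rational(-5, 8)) = Rational(1788275, 8)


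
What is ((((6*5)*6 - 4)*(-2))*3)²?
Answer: 1115136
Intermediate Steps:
((((6*5)*6 - 4)*(-2))*3)² = (((30*6 - 4)*(-2))*3)² = (((180 - 4)*(-2))*3)² = ((176*(-2))*3)² = (-352*3)² = (-1056)² = 1115136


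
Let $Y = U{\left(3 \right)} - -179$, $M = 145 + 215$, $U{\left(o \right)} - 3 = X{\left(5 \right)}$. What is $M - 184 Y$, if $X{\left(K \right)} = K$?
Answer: $-34048$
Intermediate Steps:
$U{\left(o \right)} = 8$ ($U{\left(o \right)} = 3 + 5 = 8$)
$M = 360$
$Y = 187$ ($Y = 8 - -179 = 8 + 179 = 187$)
$M - 184 Y = 360 - 34408 = -34048$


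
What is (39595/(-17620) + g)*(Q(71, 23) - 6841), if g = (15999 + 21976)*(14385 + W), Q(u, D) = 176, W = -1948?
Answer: -11093011629479365/3524 ≈ -3.1478e+12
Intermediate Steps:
g = 472295075 (g = (15999 + 21976)*(14385 - 1948) = 37975*12437 = 472295075)
(39595/(-17620) + g)*(Q(71, 23) - 6841) = (39595/(-17620) + 472295075)*(176 - 6841) = (39595*(-1/17620) + 472295075)*(-6665) = (-7919/3524 + 472295075)*(-6665) = (1664367836381/3524)*(-6665) = -11093011629479365/3524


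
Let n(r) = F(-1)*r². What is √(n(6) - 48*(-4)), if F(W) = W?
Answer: 2*√39 ≈ 12.490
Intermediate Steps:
n(r) = -r²
√(n(6) - 48*(-4)) = √(-1*6² - 48*(-4)) = √(-1*36 + 192) = √(-36 + 192) = √156 = 2*√39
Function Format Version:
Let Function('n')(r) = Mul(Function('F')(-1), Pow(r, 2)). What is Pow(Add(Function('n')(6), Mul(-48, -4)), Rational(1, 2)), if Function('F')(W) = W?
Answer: Mul(2, Pow(39, Rational(1, 2))) ≈ 12.490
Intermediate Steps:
Function('n')(r) = Mul(-1, Pow(r, 2))
Pow(Add(Function('n')(6), Mul(-48, -4)), Rational(1, 2)) = Pow(Add(Mul(-1, Pow(6, 2)), Mul(-48, -4)), Rational(1, 2)) = Pow(Add(Mul(-1, 36), 192), Rational(1, 2)) = Pow(Add(-36, 192), Rational(1, 2)) = Pow(156, Rational(1, 2)) = Mul(2, Pow(39, Rational(1, 2)))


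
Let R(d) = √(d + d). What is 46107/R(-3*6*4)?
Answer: -15369*I/4 ≈ -3842.3*I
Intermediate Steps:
R(d) = √2*√d (R(d) = √(2*d) = √2*√d)
46107/R(-3*6*4) = 46107/((√2*√(-3*6*4))) = 46107/((√2*√(-18*4))) = 46107/((√2*√(-72))) = 46107/((√2*(6*I*√2))) = 46107/((12*I)) = 46107*(-I/12) = -15369*I/4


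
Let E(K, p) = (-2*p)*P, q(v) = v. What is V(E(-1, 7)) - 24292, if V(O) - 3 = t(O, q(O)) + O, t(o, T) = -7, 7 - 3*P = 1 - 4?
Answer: -73028/3 ≈ -24343.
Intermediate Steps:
P = 10/3 (P = 7/3 - (1 - 4)/3 = 7/3 - ⅓*(-3) = 7/3 + 1 = 10/3 ≈ 3.3333)
E(K, p) = -20*p/3 (E(K, p) = -2*p*(10/3) = -20*p/3)
V(O) = -4 + O (V(O) = 3 + (-7 + O) = -4 + O)
V(E(-1, 7)) - 24292 = (-4 - 20/3*7) - 24292 = (-4 - 140/3) - 24292 = -152/3 - 24292 = -73028/3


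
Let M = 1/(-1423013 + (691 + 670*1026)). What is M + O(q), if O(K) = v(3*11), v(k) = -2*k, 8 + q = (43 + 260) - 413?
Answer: -48503533/734902 ≈ -66.000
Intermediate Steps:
q = -118 (q = -8 + ((43 + 260) - 413) = -8 + (303 - 413) = -8 - 110 = -118)
O(K) = -66 (O(K) = -6*11 = -2*33 = -66)
M = -1/734902 (M = 1/(-1423013 + (691 + 687420)) = 1/(-1423013 + 688111) = 1/(-734902) = -1/734902 ≈ -1.3607e-6)
M + O(q) = -1/734902 - 66 = -48503533/734902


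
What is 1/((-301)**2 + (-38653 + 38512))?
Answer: 1/90460 ≈ 1.1055e-5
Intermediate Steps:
1/((-301)**2 + (-38653 + 38512)) = 1/(90601 - 141) = 1/90460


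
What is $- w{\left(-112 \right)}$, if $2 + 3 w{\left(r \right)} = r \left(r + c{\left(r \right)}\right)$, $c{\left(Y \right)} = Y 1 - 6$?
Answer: $-8586$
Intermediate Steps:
$c{\left(Y \right)} = -6 + Y$ ($c{\left(Y \right)} = Y - 6 = -6 + Y$)
$w{\left(r \right)} = - \frac{2}{3} + \frac{r \left(-6 + 2 r\right)}{3}$ ($w{\left(r \right)} = - \frac{2}{3} + \frac{r \left(r + \left(-6 + r\right)\right)}{3} = - \frac{2}{3} + \frac{r \left(-6 + 2 r\right)}{3}$)
$- w{\left(-112 \right)} = - (- \frac{2}{3} + \frac{\left(-112\right)^{2}}{3} + \frac{1}{3} \left(-112\right) \left(-6 - 112\right)) = - (- \frac{2}{3} + \frac{1}{3} \cdot 12544 + \frac{1}{3} \left(-112\right) \left(-118\right)) = - (- \frac{2}{3} + \frac{12544}{3} + \frac{13216}{3}) = \left(-1\right) 8586 = -8586$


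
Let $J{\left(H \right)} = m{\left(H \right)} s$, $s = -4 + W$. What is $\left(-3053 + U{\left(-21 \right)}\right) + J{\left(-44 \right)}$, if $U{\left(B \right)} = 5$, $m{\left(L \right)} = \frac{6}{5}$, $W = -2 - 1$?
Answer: $- \frac{15282}{5} \approx -3056.4$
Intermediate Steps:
$W = -3$ ($W = -2 - 1 = -3$)
$m{\left(L \right)} = \frac{6}{5}$ ($m{\left(L \right)} = 6 \cdot \frac{1}{5} = \frac{6}{5}$)
$s = -7$ ($s = -4 - 3 = -7$)
$J{\left(H \right)} = - \frac{42}{5}$ ($J{\left(H \right)} = \frac{6}{5} \left(-7\right) = - \frac{42}{5}$)
$\left(-3053 + U{\left(-21 \right)}\right) + J{\left(-44 \right)} = \left(-3053 + 5\right) - \frac{42}{5} = -3048 - \frac{42}{5} = - \frac{15282}{5}$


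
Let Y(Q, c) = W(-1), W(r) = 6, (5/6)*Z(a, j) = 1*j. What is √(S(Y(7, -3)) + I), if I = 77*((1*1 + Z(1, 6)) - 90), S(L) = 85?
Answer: 6*I*√4315/5 ≈ 78.826*I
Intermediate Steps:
Z(a, j) = 6*j/5 (Z(a, j) = 6*(1*j)/5 = 6*j/5)
Y(Q, c) = 6
I = -31493/5 (I = 77*((1*1 + (6/5)*6) - 90) = 77*((1 + 36/5) - 90) = 77*(41/5 - 90) = 77*(-409/5) = -31493/5 ≈ -6298.6)
√(S(Y(7, -3)) + I) = √(85 - 31493/5) = √(-31068/5) = 6*I*√4315/5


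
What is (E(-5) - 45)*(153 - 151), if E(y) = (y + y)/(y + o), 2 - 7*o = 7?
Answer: -173/2 ≈ -86.500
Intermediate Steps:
o = -5/7 (o = 2/7 - ⅐*7 = 2/7 - 1 = -5/7 ≈ -0.71429)
E(y) = 2*y/(-5/7 + y) (E(y) = (y + y)/(y - 5/7) = (2*y)/(-5/7 + y) = 2*y/(-5/7 + y))
(E(-5) - 45)*(153 - 151) = (14*(-5)/(-5 + 7*(-5)) - 45)*(153 - 151) = (14*(-5)/(-5 - 35) - 45)*2 = (14*(-5)/(-40) - 45)*2 = (14*(-5)*(-1/40) - 45)*2 = (7/4 - 45)*2 = -173/4*2 = -173/2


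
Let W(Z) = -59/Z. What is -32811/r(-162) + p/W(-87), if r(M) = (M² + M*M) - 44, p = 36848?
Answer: 168121780695/3094196 ≈ 54335.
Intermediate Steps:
r(M) = -44 + 2*M² (r(M) = (M² + M²) - 44 = 2*M² - 44 = -44 + 2*M²)
-32811/r(-162) + p/W(-87) = -32811/(-44 + 2*(-162)²) + 36848/((-59/(-87))) = -32811/(-44 + 2*26244) + 36848/((-59*(-1/87))) = -32811/(-44 + 52488) + 36848/(59/87) = -32811/52444 + 36848*(87/59) = -32811*1/52444 + 3205776/59 = -32811/52444 + 3205776/59 = 168121780695/3094196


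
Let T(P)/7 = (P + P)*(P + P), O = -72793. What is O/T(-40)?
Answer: -10399/6400 ≈ -1.6248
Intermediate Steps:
T(P) = 28*P² (T(P) = 7*((P + P)*(P + P)) = 7*((2*P)*(2*P)) = 7*(4*P²) = 28*P²)
O/T(-40) = -72793/(28*(-40)²) = -72793/(28*1600) = -72793/44800 = -72793*1/44800 = -10399/6400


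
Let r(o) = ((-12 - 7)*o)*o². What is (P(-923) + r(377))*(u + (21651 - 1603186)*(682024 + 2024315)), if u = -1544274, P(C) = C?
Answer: 4357518157902951637050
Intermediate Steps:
r(o) = -19*o³ (r(o) = (-19*o)*o² = -19*o³)
(P(-923) + r(377))*(u + (21651 - 1603186)*(682024 + 2024315)) = (-923 - 19*377³)*(-1544274 + (21651 - 1603186)*(682024 + 2024315)) = (-923 - 19*53582633)*(-1544274 - 1581535*2706339) = (-923 - 1018070027)*(-1544274 - 4280169850365) = -1018070950*(-4280171394639) = 4357518157902951637050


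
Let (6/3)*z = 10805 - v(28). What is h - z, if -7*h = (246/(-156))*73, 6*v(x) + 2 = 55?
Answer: -5876749/1092 ≈ -5381.6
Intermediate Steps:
v(x) = 53/6 (v(x) = -1/3 + (1/6)*55 = -1/3 + 55/6 = 53/6)
z = 64777/12 (z = (10805 - 1*53/6)/2 = (10805 - 53/6)/2 = (1/2)*(64777/6) = 64777/12 ≈ 5398.1)
h = 2993/182 (h = -246/(-156)*73/7 = -246*(-1/156)*73/7 = -(-41)*73/182 = -1/7*(-2993/26) = 2993/182 ≈ 16.445)
h - z = 2993/182 - 1*64777/12 = 2993/182 - 64777/12 = -5876749/1092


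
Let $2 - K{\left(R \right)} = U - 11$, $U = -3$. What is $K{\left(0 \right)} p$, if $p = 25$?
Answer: $400$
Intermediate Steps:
$K{\left(R \right)} = 16$ ($K{\left(R \right)} = 2 - \left(-3 - 11\right) = 2 - -14 = 2 + 14 = 16$)
$K{\left(0 \right)} p = 16 \cdot 25 = 400$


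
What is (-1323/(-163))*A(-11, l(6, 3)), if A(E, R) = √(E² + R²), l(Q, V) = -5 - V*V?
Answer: 1323*√317/163 ≈ 144.51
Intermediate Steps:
l(Q, V) = -5 - V²
(-1323/(-163))*A(-11, l(6, 3)) = (-1323/(-163))*√((-11)² + (-5 - 1*3²)²) = (-1323*(-1)/163)*√(121 + (-5 - 1*9)²) = (-63*(-21/163))*√(121 + (-5 - 9)²) = 1323*√(121 + (-14)²)/163 = 1323*√(121 + 196)/163 = 1323*√317/163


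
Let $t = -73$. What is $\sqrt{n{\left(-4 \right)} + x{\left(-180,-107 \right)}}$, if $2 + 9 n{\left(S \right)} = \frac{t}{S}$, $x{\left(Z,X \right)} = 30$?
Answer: $\frac{\sqrt{1145}}{6} \approx 5.6396$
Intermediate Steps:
$n{\left(S \right)} = - \frac{2}{9} - \frac{73}{9 S}$ ($n{\left(S \right)} = - \frac{2}{9} + \frac{\left(-73\right) \frac{1}{S}}{9} = - \frac{2}{9} - \frac{73}{9 S}$)
$\sqrt{n{\left(-4 \right)} + x{\left(-180,-107 \right)}} = \sqrt{\frac{-73 - -8}{9 \left(-4\right)} + 30} = \sqrt{\frac{1}{9} \left(- \frac{1}{4}\right) \left(-73 + 8\right) + 30} = \sqrt{\frac{1}{9} \left(- \frac{1}{4}\right) \left(-65\right) + 30} = \sqrt{\frac{65}{36} + 30} = \sqrt{\frac{1145}{36}} = \frac{\sqrt{1145}}{6}$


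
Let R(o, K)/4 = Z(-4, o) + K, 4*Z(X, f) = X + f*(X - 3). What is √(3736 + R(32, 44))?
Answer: 2*√921 ≈ 60.696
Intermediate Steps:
Z(X, f) = X/4 + f*(-3 + X)/4 (Z(X, f) = (X + f*(X - 3))/4 = (X + f*(-3 + X))/4 = X/4 + f*(-3 + X)/4)
R(o, K) = -4 - 7*o + 4*K (R(o, K) = 4*((-3*o/4 + (¼)*(-4) + (¼)*(-4)*o) + K) = 4*((-3*o/4 - 1 - o) + K) = 4*((-1 - 7*o/4) + K) = 4*(-1 + K - 7*o/4) = -4 - 7*o + 4*K)
√(3736 + R(32, 44)) = √(3736 + (-4 - 7*32 + 4*44)) = √(3736 + (-4 - 224 + 176)) = √(3736 - 52) = √3684 = 2*√921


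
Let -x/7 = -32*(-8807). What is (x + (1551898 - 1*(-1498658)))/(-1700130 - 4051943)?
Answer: -1077788/5752073 ≈ -0.18737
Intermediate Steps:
x = -1972768 (x = -(-224)*(-8807) = -7*281824 = -1972768)
(x + (1551898 - 1*(-1498658)))/(-1700130 - 4051943) = (-1972768 + (1551898 - 1*(-1498658)))/(-1700130 - 4051943) = (-1972768 + (1551898 + 1498658))/(-5752073) = (-1972768 + 3050556)*(-1/5752073) = 1077788*(-1/5752073) = -1077788/5752073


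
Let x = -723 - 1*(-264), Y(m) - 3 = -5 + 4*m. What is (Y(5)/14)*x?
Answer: -4131/7 ≈ -590.14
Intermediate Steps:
Y(m) = -2 + 4*m (Y(m) = 3 + (-5 + 4*m) = -2 + 4*m)
x = -459 (x = -723 + 264 = -459)
(Y(5)/14)*x = ((-2 + 4*5)/14)*(-459) = ((-2 + 20)*(1/14))*(-459) = (18*(1/14))*(-459) = (9/7)*(-459) = -4131/7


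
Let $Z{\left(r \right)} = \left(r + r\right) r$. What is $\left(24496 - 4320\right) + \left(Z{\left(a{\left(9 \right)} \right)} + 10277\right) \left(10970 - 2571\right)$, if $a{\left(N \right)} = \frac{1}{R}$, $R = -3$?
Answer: $\frac{777047089}{9} \approx 8.6339 \cdot 10^{7}$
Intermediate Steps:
$a{\left(N \right)} = - \frac{1}{3}$ ($a{\left(N \right)} = \frac{1}{-3} = - \frac{1}{3}$)
$Z{\left(r \right)} = 2 r^{2}$ ($Z{\left(r \right)} = 2 r r = 2 r^{2}$)
$\left(24496 - 4320\right) + \left(Z{\left(a{\left(9 \right)} \right)} + 10277\right) \left(10970 - 2571\right) = \left(24496 - 4320\right) + \left(2 \left(- \frac{1}{3}\right)^{2} + 10277\right) \left(10970 - 2571\right) = 20176 + \left(2 \cdot \frac{1}{9} + 10277\right) 8399 = 20176 + \left(\frac{2}{9} + 10277\right) 8399 = 20176 + \frac{92495}{9} \cdot 8399 = 20176 + \frac{776865505}{9} = \frac{777047089}{9}$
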